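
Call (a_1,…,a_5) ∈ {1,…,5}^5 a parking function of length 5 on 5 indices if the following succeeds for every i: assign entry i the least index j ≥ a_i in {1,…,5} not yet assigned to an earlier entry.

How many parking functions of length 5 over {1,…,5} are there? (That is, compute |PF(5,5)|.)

|PF(5,5)| = (5−5+1)·(5+1)^(5−1) = 1·1296 = 1296 (Konheim–Weiss)
Example (1,2,1,3,1) → sorted (1,1,1,2,3): b_i ≤ i ∀i, a PF.

1296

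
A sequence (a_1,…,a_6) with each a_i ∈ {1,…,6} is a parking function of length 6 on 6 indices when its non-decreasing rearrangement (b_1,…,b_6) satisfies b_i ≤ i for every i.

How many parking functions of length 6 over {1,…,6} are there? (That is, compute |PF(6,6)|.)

|PF(6,6)| = (6−6+1)·(6+1)^(6−1) = 1 · 16807 = 16807 (Konheim–Weiss)
One tuple (5,4,2,3,2,1) → sorted (1,2,2,3,4,5): b_i ≤ i ∀i, a PF.

16807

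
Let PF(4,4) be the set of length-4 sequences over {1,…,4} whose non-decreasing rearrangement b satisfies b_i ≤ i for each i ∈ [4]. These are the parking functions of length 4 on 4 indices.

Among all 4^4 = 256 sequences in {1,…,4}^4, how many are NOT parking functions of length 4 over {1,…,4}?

#PF = 1·5^3 = 1×125 = 125 (Konheim–Weiss)
Check (4,3,4,3) → sorted (3,3,4,4): b_1=3>1, not a PF.
So 256 − 125 = 131 fail.

131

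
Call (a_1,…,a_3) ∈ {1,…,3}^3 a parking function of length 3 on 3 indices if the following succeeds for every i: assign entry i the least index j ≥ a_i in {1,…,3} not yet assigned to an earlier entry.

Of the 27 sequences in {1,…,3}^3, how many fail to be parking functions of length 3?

11

Count = 1·4^2 = 1·16 = 16 (Pollak)
Example (2,3,2) → sorted (2,2,3): b_1=2>1, not a PF.
Total 27; non-PF = 27−16 = 11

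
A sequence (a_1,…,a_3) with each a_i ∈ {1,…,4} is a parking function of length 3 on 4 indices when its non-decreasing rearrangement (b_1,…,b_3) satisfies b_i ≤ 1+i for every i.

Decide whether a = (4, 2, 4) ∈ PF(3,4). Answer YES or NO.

NO

Sorted: b = (2, 4, 4).
  b_1=2 ≤ 2
  b_2=4 > 3
  fails at i=2 ⇒ NO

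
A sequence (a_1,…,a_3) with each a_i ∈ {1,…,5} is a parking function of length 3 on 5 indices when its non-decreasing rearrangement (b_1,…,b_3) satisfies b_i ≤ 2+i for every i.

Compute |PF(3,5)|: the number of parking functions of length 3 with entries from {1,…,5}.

|PF(3,5)| = (6−3)·6^(3−1) = 3 · 36 = 108 (Pollak)
Check (5,3,4) → sorted (3,4,5): b_i ≤ 2+i ∀i, a PF.

108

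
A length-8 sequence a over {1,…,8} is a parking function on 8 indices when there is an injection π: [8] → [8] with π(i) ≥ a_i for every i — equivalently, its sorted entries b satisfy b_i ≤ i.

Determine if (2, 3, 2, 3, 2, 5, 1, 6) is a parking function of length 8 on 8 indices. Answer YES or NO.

YES

Order a: b = (1, 2, 2, 2, 3, 3, 5, 6).
  b_1=1 ≤ 1
  b_2=2 ≤ 2
  b_3=2 ≤ 3
  b_4=2 ≤ 4
  b_5=3 ≤ 5
  b_6=3 ≤ 6
  b_7=5 ≤ 7
  b_8=6 ≤ 8
All bounds hold ⇒ YES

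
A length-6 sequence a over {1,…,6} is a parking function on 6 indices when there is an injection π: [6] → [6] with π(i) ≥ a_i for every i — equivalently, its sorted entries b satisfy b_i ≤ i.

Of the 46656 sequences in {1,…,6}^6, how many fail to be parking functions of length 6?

Count = (7−6)·7^(6−1) = 1 · 16807 = 16807 [KW]
E.g. (3,6,5,5,1,1) → sorted (1,1,3,5,5,6): b_4=5>4, not a PF.
So 46656 − 16807 = 29849 fail.

29849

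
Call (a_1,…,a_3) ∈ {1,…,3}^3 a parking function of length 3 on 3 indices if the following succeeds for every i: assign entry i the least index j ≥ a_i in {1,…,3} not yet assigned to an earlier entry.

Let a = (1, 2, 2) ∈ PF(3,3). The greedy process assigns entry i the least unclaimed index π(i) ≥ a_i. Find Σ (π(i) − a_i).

Σπ = 3·4/2 = 6 (π permutes [3]); Σa = 1+2+2 = 5; disp = 6−5 = 1.

1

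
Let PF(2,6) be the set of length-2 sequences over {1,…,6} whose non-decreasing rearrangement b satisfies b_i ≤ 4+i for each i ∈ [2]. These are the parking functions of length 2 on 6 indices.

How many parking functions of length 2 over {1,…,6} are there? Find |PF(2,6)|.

35

|PF| = (6−2+1)·(6+1)^(2−1) = 5×7 = 35 [KW]
E.g. (2,4) → sorted (2,4): b_i ≤ 4+i ∀i, a PF.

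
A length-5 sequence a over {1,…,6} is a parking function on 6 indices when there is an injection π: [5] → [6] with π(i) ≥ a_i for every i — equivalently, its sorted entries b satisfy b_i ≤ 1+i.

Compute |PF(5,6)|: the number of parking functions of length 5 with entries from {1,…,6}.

4802

Count = (7−5)·7^(5−1) = 2 · 2401 = 4802 (Konheim–Weiss)
Check (1,3,6,4,5) → sorted (1,3,4,5,6): b_i ≤ 1+i ∀i, a PF.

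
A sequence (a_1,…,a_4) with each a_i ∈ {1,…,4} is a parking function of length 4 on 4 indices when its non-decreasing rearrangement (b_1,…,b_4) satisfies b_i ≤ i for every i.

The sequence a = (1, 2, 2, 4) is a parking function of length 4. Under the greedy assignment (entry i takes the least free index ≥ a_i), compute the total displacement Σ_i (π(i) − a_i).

1

Σπ = 4·5/2 = 10 (π permutes [4]); Σa = 1+2+2+4 = 9; disp = 10−9 = 1.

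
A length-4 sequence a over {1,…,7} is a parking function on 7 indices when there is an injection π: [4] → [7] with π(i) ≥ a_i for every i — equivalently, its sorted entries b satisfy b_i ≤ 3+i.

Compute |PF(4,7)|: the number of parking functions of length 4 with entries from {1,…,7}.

|PF(4,7)| = (7+1−4)·(7+1)^{4−1} = 4·512 = 2048 (Konheim–Weiss)
E.g. (5,6,1,4) → sorted (1,4,5,6): b_i ≤ 3+i ∀i, a PF.

2048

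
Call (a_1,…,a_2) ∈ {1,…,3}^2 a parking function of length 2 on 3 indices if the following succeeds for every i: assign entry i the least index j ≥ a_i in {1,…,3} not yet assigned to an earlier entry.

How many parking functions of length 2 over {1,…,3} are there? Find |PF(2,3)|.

8

|PF| = (3+1−2)·(3+1)^{2−1} = 2·4 = 8 [KW]
Example (3,1) → sorted (1,3): b_i ≤ 1+i ∀i, a PF.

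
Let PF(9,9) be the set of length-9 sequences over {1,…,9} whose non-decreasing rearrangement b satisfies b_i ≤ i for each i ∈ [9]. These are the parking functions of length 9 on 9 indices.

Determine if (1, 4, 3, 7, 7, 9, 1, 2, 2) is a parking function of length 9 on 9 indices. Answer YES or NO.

Order a: b = (1, 1, 2, 2, 3, 4, 7, 7, 9).
  b_1=1 ≤ 1
  b_2=1 ≤ 2
  b_3=2 ≤ 3
  b_4=2 ≤ 4
  b_5=3 ≤ 5
  b_6=4 ≤ 6
  b_7=7 ≤ 7
  b_8=7 ≤ 8
  b_9=9 ≤ 9
All bounds hold ⇒ YES

YES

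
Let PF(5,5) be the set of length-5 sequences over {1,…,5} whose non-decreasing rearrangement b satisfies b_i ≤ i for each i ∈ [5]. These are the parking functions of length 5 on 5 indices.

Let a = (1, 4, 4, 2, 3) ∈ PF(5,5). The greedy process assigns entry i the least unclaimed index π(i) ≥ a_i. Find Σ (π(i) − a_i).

Σπ = 5·6/2 = 15 (π permutes [5]); Σa = 1+4+4+2+3 = 14; disp = 15−14 = 1.

1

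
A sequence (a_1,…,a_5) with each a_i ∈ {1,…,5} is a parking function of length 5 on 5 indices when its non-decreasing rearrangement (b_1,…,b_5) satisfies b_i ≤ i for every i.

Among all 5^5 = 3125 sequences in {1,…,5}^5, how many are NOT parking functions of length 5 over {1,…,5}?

Count = (5−5+1)·(5+1)^(5−1) = 1×1296 = 1296 [KW]
One tuple (1,5,4,5,2) → sorted (1,2,4,5,5): b_3=4>3, not a PF.
So 3125 − 1296 = 1829 fail.

1829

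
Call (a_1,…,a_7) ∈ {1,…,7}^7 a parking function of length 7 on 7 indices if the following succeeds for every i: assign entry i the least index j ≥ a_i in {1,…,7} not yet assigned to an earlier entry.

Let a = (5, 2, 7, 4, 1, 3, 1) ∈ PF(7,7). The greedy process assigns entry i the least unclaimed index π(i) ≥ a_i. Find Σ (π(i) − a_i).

Σπ = 7·8/2 = 28 (π permutes [7]); Σa = 5+2+7+4+1+3+1 = 23; disp = 28−23 = 5.

5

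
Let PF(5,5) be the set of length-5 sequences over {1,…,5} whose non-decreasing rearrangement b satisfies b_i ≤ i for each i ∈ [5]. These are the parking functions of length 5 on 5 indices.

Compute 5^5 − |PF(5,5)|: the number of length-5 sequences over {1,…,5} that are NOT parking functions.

|PF(5,5)| = (5−5+1)·(5+1)^(5−1) = 1 · 1296 = 1296
E.g. (5,2,3,5,5) → sorted (2,3,5,5,5): b_1=2>1, not a PF.
Total 3125; non-PF = 3125−1296 = 1829

1829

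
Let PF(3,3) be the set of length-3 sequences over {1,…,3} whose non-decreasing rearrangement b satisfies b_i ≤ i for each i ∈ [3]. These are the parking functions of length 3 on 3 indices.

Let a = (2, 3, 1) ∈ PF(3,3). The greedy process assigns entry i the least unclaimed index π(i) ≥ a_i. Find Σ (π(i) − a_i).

0

Σπ = 6 ({1..3} each once); Σa = 2+3+1 = 6; disp = 6−6 = 0.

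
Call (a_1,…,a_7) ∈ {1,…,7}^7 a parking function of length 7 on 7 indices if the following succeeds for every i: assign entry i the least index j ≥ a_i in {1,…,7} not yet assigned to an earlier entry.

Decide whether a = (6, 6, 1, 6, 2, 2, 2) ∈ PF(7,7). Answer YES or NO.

NO

Rearranged: b = (1, 2, 2, 2, 6, 6, 6).
  b_1=1 ≤ 1
  b_2=2 ≤ 2
  b_3=2 ≤ 3
  b_4=2 ≤ 4
  b_5=6 > 5
  fails at i=5 ⇒ NO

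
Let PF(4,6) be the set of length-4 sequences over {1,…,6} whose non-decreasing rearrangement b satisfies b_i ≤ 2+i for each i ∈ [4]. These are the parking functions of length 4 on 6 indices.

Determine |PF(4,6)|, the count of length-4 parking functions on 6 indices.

1029

#PF = (6−4+1)·(6+1)^(4−1) = 3 · 343 = 1029
E.g. (1,4,1,5) → sorted (1,1,4,5): b_i ≤ 2+i ∀i, a PF.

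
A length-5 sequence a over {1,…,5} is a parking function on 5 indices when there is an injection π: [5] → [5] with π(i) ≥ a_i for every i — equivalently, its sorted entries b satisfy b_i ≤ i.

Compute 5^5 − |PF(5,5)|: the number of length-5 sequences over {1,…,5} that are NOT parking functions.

#PF = (6−5)·6^(5−1) = 1·1296 = 1296 [KW]
E.g. (3,5,5,5,4) → sorted (3,4,5,5,5): b_1=3>1, not a PF.
Total 3125; non-PF = 3125−1296 = 1829

1829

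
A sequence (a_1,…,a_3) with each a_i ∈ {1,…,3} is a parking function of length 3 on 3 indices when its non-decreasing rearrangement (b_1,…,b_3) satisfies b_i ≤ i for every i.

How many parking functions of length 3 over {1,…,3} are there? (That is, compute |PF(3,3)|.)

|PF(3,3)| = (3−3+1)·(3+1)^(3−1) = 1·16 = 16 (Konheim–Weiss)
Check (2,1,1) → sorted (1,1,2): b_i ≤ i ∀i, a PF.

16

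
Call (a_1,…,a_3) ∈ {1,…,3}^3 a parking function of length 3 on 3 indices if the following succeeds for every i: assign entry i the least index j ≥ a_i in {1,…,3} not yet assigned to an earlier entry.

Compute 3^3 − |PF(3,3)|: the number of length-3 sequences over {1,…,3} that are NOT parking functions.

11

|PF(3,3)| = 1·4^2 = 1×16 = 16 (Pollak)
One tuple (2,2,2) → sorted (2,2,2): b_1=2>1, not a PF.
So 27 − 16 = 11 fail.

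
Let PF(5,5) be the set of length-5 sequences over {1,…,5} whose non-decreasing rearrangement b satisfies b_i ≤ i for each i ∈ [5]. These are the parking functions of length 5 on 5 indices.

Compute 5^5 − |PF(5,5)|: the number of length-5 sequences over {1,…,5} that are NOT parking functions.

#PF = (6−5)·6^(5−1) = 1×1296 = 1296 [KW]
One tuple (3,4,5,4,1) → sorted (1,3,4,4,5): b_2=3>2, not a PF.
So 3125 − 1296 = 1829 fail.

1829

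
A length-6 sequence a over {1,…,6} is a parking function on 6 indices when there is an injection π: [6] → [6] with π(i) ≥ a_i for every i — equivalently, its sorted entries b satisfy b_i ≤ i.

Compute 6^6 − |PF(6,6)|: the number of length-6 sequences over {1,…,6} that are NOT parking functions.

|PF(6,6)| = (6−6+1)·(6+1)^(6−1) = 1·16807 = 16807 (Pollak)
Check (5,6,1,6,6,6) → sorted (1,5,6,6,6,6): b_2=5>2, not a PF.
So 46656 − 16807 = 29849 fail.

29849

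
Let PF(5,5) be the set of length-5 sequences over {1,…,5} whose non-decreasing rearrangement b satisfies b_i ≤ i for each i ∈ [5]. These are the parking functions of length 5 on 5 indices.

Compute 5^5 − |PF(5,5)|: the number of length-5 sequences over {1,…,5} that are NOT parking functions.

Count = 1·6^4 = 1·1296 = 1296 (Konheim–Weiss)
One tuple (4,2,5,2,4) → sorted (2,2,4,4,5): b_1=2>1, not a PF.
So 3125 − 1296 = 1829 fail.

1829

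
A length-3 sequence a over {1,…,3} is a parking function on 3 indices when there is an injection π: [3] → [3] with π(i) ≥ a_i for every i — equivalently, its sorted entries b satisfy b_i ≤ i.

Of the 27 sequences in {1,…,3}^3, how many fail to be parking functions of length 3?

11

Count = (4−3)·4^(3−1) = 1·16 = 16
Example (3,2,2) → sorted (2,2,3): b_1=2>1, not a PF.
3^3 − 16 = 27 − 16 = 11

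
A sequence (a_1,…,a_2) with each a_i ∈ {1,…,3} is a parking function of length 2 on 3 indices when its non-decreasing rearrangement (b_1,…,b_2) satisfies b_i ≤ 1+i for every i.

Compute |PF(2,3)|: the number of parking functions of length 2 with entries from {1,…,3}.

8

#PF = 2·4^1 = 2 · 4 = 8
One tuple (3,1) → sorted (1,3): b_i ≤ 1+i ∀i, a PF.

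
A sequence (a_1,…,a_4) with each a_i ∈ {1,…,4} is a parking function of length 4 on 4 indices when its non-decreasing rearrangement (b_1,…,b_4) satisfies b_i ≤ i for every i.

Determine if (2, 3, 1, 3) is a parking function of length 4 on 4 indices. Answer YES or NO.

YES

Rearranged: b = (1, 2, 3, 3).
  b_1=1 ≤ 1
  b_2=2 ≤ 2
  b_3=3 ≤ 3
  b_4=3 ≤ 4
All bounds hold ⇒ YES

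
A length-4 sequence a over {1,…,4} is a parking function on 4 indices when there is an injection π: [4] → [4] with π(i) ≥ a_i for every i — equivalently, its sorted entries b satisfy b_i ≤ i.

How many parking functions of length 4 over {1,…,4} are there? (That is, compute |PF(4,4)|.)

125

#PF = (4+1−4)·(4+1)^{4−1} = 1 · 125 = 125 (Pollak)
Example (2,4,1,2) → sorted (1,2,2,4): b_i ≤ i ∀i, a PF.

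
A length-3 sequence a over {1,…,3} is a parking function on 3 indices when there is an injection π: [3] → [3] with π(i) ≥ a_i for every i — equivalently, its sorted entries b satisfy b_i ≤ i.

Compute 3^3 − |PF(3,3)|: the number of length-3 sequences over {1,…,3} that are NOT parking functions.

11

|PF| = (3−3+1)·(3+1)^(3−1) = 1·16 = 16 [KW]
E.g. (3,3,2) → sorted (2,3,3): b_1=2>1, not a PF.
3^3 − 16 = 27 − 16 = 11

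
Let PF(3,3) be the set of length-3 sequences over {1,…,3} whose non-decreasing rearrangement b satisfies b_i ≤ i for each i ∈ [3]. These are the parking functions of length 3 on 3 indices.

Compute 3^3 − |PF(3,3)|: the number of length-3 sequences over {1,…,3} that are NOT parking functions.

Count = (3+1−3)·(3+1)^{3−1} = 1×16 = 16 (Konheim–Weiss)
Example (3,1,3) → sorted (1,3,3): b_2=3>2, not a PF.
3^3 − 16 = 27 − 16 = 11

11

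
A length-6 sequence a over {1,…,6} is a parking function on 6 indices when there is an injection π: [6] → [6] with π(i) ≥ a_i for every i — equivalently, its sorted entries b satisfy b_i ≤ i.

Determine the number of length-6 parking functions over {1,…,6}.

|PF| = 1·7^5 = 1·16807 = 16807 (Konheim–Weiss)
Check (2,4,5,1,1,5) → sorted (1,1,2,4,5,5): b_i ≤ i ∀i, a PF.

16807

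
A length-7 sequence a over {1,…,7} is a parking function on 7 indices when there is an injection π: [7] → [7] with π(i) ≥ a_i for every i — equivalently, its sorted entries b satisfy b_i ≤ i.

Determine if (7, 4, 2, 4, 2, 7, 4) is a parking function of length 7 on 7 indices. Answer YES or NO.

Order a: b = (2, 2, 4, 4, 4, 7, 7).
  b_1=2 > 1
  fails at i=1 ⇒ NO

NO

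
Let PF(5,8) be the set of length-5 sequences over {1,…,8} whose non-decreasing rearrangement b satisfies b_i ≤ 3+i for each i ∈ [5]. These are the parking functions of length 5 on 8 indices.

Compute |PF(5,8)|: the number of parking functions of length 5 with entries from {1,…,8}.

#PF = (8+1−5)·(8+1)^{5−1} = 4×6561 = 26244 (Pollak)
One tuple (6,4,2,6,2) → sorted (2,2,4,6,6): b_i ≤ 3+i ∀i, a PF.

26244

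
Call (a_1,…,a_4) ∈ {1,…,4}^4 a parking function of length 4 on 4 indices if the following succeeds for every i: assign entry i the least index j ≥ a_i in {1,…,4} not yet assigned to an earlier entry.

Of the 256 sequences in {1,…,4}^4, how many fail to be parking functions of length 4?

131

Count = (5−4)·5^(4−1) = 1×125 = 125 [KW]
Check (4,2,4,1) → sorted (1,2,4,4): b_3=4>3, not a PF.
4^4 − 125 = 256 − 125 = 131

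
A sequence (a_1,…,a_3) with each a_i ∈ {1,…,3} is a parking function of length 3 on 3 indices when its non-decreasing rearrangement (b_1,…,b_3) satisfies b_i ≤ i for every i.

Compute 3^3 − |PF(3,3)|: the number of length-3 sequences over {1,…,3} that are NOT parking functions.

11

Count = (4−3)·4^(3−1) = 1 · 16 = 16
Check (3,3,2) → sorted (2,3,3): b_1=2>1, not a PF.
Total 27; non-PF = 27−16 = 11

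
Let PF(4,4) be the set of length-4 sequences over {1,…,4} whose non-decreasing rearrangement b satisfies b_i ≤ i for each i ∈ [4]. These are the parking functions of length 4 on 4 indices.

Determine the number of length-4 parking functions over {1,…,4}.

125

|PF| = (4−4+1)·(4+1)^(4−1) = 1·125 = 125
One tuple (2,2,1,4) → sorted (1,2,2,4): b_i ≤ i ∀i, a PF.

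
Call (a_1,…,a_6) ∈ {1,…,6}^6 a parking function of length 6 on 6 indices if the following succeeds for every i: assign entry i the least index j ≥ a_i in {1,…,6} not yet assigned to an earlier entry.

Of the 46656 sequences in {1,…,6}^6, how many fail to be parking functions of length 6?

29849

|PF| = (7−6)·7^(6−1) = 1 · 16807 = 16807 (Pollak)
Check (5,1,4,5,4,4) → sorted (1,4,4,4,5,5): b_2=4>2, not a PF.
So 46656 − 16807 = 29849 fail.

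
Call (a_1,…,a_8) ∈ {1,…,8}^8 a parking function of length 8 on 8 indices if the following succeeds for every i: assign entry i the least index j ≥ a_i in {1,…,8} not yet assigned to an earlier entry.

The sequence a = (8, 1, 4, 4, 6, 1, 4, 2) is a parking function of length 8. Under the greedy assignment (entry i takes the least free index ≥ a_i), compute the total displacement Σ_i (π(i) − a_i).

Σπ(i) = 1+…+8 = 36; Σa = 8+1+4+4+6+1+4+2 = 30; disp = 36−30 = 6.

6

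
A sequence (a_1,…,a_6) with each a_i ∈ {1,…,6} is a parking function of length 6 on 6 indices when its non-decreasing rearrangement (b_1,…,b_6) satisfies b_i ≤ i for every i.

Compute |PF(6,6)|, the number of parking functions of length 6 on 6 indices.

16807

Count = (7−6)·7^(6−1) = 1×16807 = 16807 (Pollak)
One tuple (1,2,4,3,2,2) → sorted (1,2,2,2,3,4): b_i ≤ i ∀i, a PF.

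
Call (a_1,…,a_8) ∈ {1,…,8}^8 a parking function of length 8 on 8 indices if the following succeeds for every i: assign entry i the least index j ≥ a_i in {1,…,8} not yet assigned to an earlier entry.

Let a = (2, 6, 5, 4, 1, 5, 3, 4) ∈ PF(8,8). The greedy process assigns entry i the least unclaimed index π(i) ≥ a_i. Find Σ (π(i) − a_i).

6

Σπ = 36 ({1..8} each once); Σa = 2+6+5+4+1+5+3+4 = 30; disp = 36−30 = 6.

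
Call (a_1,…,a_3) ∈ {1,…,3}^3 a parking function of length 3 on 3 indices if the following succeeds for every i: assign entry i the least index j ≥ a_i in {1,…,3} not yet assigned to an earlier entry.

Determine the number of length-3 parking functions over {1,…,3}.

|PF| = (3−3+1)·(3+1)^(3−1) = 1 · 16 = 16 [KW]
E.g. (2,3,1) → sorted (1,2,3): b_i ≤ i ∀i, a PF.

16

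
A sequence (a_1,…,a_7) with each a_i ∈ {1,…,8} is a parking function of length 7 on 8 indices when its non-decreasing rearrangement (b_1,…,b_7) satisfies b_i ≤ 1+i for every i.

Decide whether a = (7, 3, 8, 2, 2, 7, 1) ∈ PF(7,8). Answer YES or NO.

NO

Order a: b = (1, 2, 2, 3, 7, 7, 8).
  b_1=1 ≤ 2
  b_2=2 ≤ 3
  b_3=2 ≤ 4
  b_4=3 ≤ 5
  b_5=7 > 6
  fails at i=5 ⇒ NO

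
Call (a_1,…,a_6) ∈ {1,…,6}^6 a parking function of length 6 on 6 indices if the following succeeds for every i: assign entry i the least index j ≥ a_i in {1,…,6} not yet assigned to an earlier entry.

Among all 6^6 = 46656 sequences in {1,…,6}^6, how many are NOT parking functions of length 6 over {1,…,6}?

29849

|PF(6,6)| = (7−6)·7^(6−1) = 1 · 16807 = 16807 (Pollak)
E.g. (6,6,2,6,6,1) → sorted (1,2,6,6,6,6): b_3=6>3, not a PF.
6^6 − 16807 = 46656 − 16807 = 29849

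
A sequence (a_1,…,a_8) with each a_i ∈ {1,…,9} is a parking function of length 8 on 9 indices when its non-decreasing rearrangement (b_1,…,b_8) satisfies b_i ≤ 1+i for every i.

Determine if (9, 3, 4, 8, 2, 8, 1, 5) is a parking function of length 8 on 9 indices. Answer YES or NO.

NO

Order a: b = (1, 2, 3, 4, 5, 8, 8, 9).
  b_1=1 ≤ 2
  b_2=2 ≤ 3
  b_3=3 ≤ 4
  b_4=4 ≤ 5
  b_5=5 ≤ 6
  b_6=8 > 7
  fails at i=6 ⇒ NO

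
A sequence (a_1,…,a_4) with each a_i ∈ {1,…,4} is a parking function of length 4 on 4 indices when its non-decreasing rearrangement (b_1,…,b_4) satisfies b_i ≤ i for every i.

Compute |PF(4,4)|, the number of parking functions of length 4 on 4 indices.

|PF(4,4)| = (4−4+1)·(4+1)^(4−1) = 1×125 = 125
One tuple (1,1,4,2) → sorted (1,1,2,4): b_i ≤ i ∀i, a PF.

125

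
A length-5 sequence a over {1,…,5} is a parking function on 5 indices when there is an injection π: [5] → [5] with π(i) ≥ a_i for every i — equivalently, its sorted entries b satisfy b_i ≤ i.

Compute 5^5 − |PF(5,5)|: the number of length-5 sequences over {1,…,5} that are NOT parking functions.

Count = (5−5+1)·(5+1)^(5−1) = 1×1296 = 1296 [KW]
E.g. (2,2,5,5,3) → sorted (2,2,3,5,5): b_1=2>1, not a PF.
So 3125 − 1296 = 1829 fail.

1829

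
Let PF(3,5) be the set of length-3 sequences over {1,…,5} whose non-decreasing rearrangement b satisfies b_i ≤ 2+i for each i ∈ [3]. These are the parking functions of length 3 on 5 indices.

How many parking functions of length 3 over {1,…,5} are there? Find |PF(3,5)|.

108

Count = (6−3)·6^(3−1) = 3×36 = 108 (Pollak)
E.g. (5,2,2) → sorted (2,2,5): b_i ≤ 2+i ∀i, a PF.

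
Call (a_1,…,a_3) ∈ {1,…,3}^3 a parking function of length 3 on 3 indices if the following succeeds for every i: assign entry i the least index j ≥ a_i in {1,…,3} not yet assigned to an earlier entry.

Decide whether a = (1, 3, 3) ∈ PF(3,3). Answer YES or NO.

NO

Sorted: b = (1, 3, 3).
  b_1=1 ≤ 1
  b_2=3 > 2
  fails at i=2 ⇒ NO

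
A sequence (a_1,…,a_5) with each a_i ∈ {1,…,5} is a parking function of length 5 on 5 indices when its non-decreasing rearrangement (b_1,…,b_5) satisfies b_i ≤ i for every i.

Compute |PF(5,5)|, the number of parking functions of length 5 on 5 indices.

1296

|PF| = (6−5)·6^(5−1) = 1×1296 = 1296 [KW]
Check (3,4,4,1,2) → sorted (1,2,3,4,4): b_i ≤ i ∀i, a PF.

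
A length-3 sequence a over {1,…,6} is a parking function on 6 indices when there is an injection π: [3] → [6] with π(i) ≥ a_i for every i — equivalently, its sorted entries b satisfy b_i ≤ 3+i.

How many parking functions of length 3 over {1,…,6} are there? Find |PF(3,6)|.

196

#PF = (6−3+1)·(6+1)^(3−1) = 4×49 = 196 [KW]
E.g. (5,6,4) → sorted (4,5,6): b_i ≤ 3+i ∀i, a PF.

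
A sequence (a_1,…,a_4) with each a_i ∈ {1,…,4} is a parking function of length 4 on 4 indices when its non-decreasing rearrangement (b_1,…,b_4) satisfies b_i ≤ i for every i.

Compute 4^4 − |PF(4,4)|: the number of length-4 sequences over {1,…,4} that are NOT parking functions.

131

#PF = (4−4+1)·(4+1)^(4−1) = 1×125 = 125 [KW]
One tuple (4,3,4,2) → sorted (2,3,4,4): b_1=2>1, not a PF.
4^4 − 125 = 256 − 125 = 131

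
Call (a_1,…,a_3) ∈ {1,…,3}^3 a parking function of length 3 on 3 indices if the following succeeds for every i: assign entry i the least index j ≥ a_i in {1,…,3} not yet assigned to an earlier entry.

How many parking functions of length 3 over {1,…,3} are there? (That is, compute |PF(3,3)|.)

#PF = (4−3)·4^(3−1) = 1 · 16 = 16
Check (2,1,3) → sorted (1,2,3): b_i ≤ i ∀i, a PF.

16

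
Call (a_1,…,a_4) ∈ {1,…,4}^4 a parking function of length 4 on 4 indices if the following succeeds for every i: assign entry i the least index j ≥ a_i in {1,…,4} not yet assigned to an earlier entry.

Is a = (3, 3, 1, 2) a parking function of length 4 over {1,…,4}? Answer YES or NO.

Sorted: b = (1, 2, 3, 3).
  b_1=1 ≤ 1
  b_2=2 ≤ 2
  b_3=3 ≤ 3
  b_4=3 ≤ 4
All bounds hold ⇒ YES

YES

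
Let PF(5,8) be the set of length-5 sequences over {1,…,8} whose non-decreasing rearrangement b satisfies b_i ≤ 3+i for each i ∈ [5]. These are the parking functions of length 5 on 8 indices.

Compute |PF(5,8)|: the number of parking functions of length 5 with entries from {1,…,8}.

Count = (8−5+1)·(8+1)^(5−1) = 4×6561 = 26244 [KW]
E.g. (5,1,4,6,5) → sorted (1,4,5,5,6): b_i ≤ 3+i ∀i, a PF.

26244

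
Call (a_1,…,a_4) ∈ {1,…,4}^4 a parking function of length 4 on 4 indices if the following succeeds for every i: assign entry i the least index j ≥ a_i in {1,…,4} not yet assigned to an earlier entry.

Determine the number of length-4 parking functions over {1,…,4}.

125

|PF| = 1·5^3 = 1×125 = 125 (Konheim–Weiss)
Example (2,3,3,1) → sorted (1,2,3,3): b_i ≤ i ∀i, a PF.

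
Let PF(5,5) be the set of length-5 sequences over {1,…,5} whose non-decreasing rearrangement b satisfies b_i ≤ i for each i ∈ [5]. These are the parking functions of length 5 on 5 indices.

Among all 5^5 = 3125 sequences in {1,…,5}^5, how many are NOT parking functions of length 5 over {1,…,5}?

1829

|PF| = (5+1−5)·(5+1)^{5−1} = 1·1296 = 1296 (Konheim–Weiss)
Check (4,4,3,4,4) → sorted (3,4,4,4,4): b_1=3>1, not a PF.
5^5 − 1296 = 3125 − 1296 = 1829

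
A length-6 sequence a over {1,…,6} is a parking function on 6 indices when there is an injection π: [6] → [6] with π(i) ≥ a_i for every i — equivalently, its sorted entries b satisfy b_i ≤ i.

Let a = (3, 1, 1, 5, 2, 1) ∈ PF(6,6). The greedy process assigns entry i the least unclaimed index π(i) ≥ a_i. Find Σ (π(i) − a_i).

Σπ = 21 ({1..6} each once); Σa = 3+1+1+5+2+1 = 13; disp = 21−13 = 8.

8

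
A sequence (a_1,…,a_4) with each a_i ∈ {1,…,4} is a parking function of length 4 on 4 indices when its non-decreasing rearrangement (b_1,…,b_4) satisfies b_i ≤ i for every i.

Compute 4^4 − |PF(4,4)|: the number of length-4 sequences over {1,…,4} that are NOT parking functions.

131

Count = (4−4+1)·(4+1)^(4−1) = 1·125 = 125
Example (2,2,2,3) → sorted (2,2,2,3): b_1=2>1, not a PF.
4^4 − 125 = 256 − 125 = 131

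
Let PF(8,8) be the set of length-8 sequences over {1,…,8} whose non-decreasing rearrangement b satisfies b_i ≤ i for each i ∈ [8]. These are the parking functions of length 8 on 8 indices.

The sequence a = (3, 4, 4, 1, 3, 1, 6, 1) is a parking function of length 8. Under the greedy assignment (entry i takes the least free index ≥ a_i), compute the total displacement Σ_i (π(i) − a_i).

Σπ = 8·9/2 = 36 (π permutes [8]); Σa = 3+4+4+1+3+1+6+1 = 23; disp = 36−23 = 13.

13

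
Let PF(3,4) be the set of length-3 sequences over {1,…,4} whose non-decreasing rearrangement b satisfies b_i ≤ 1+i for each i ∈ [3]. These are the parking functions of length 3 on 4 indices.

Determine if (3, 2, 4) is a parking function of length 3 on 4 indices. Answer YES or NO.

YES

Sorted: b = (2, 3, 4).
  b_1=2 ≤ 2
  b_2=3 ≤ 3
  b_3=4 ≤ 4
All bounds hold ⇒ YES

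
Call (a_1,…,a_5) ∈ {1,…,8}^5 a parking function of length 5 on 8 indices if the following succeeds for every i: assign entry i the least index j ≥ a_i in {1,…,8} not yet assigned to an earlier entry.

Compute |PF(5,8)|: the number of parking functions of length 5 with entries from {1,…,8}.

|PF(5,8)| = (8+1−5)·(8+1)^{5−1} = 4 · 6561 = 26244 [KW]
Check (2,8,2,4,6) → sorted (2,2,4,6,8): b_i ≤ 3+i ∀i, a PF.

26244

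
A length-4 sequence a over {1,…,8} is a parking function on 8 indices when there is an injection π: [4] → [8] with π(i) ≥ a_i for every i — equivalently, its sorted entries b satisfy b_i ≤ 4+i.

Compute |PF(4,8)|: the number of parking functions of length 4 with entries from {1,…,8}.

3645

#PF = (8−4+1)·(8+1)^(4−1) = 5 · 729 = 3645
One tuple (1,1,7,5) → sorted (1,1,5,7): b_i ≤ 4+i ∀i, a PF.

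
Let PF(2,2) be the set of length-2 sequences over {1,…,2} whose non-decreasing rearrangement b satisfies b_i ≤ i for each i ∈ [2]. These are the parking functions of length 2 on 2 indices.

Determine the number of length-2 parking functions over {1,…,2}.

Count = (2−2+1)·(2+1)^(2−1) = 1·3 = 3 (Pollak)
One tuple (2,1) → sorted (1,2): b_i ≤ i ∀i, a PF.

3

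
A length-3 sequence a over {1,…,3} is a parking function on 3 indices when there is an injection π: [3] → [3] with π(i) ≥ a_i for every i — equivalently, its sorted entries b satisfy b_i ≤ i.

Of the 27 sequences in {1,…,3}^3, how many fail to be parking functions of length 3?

Count = (3+1−3)·(3+1)^{3−1} = 1·16 = 16
Check (3,2,3) → sorted (2,3,3): b_1=2>1, not a PF.
Total 27; non-PF = 27−16 = 11

11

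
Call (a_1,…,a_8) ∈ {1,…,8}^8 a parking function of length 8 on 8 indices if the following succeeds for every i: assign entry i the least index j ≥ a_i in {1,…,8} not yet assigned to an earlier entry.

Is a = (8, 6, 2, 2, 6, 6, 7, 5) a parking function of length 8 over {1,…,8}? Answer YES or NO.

Order a: b = (2, 2, 5, 6, 6, 6, 7, 8).
  b_1=2 > 1
  fails at i=1 ⇒ NO

NO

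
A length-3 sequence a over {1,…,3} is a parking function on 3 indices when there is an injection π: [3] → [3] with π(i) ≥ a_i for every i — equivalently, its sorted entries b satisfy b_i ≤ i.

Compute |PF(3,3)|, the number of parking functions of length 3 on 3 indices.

16

|PF| = 1·4^2 = 1·16 = 16 (Pollak)
One tuple (2,1,2) → sorted (1,2,2): b_i ≤ i ∀i, a PF.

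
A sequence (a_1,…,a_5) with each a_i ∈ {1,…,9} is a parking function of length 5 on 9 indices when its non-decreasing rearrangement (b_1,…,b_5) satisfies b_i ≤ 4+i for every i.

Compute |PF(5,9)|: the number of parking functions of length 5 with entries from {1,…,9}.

50000

|PF(5,9)| = (10−5)·10^(5−1) = 5·10000 = 50000 (Pollak)
Check (8,2,5,8,3) → sorted (2,3,5,8,8): b_i ≤ 4+i ∀i, a PF.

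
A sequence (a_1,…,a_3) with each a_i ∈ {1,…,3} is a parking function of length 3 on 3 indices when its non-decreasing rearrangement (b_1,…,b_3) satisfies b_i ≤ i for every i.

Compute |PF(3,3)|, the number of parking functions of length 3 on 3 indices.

#PF = (4−3)·4^(3−1) = 1×16 = 16
Check (2,1,2) → sorted (1,2,2): b_i ≤ i ∀i, a PF.

16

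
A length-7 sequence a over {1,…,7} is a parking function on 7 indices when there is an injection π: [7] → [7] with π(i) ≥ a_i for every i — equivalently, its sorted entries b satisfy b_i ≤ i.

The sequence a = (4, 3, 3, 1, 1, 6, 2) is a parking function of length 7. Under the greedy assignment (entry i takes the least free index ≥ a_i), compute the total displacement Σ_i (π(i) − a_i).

Σπ = 7·8/2 = 28 (π permutes [7]); Σa = 4+3+3+1+1+6+2 = 20; disp = 28−20 = 8.

8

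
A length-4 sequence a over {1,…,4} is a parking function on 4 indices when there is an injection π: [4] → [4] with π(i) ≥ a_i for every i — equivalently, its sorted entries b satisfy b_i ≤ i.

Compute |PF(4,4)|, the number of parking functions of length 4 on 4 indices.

125

#PF = (4−4+1)·(4+1)^(4−1) = 1 · 125 = 125
One tuple (1,1,2,1) → sorted (1,1,1,2): b_i ≤ i ∀i, a PF.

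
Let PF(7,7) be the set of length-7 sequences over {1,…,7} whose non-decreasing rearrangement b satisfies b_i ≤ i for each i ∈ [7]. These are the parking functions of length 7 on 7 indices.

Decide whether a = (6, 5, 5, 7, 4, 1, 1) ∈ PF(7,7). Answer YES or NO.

Sorted: b = (1, 1, 4, 5, 5, 6, 7).
  b_1=1 ≤ 1
  b_2=1 ≤ 2
  b_3=4 > 3
  fails at i=3 ⇒ NO

NO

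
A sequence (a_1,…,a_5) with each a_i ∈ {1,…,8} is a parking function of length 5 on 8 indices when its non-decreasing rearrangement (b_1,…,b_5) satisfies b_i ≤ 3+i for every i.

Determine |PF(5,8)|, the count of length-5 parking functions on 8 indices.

26244

#PF = (9−5)·9^(5−1) = 4·6561 = 26244 (Pollak)
Check (3,5,2,6,3) → sorted (2,3,3,5,6): b_i ≤ 3+i ∀i, a PF.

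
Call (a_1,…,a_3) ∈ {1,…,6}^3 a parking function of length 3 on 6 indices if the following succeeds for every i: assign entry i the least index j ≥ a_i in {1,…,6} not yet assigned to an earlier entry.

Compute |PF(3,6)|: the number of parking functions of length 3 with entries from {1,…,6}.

196

Count = (6−3+1)·(6+1)^(3−1) = 4×49 = 196
Check (4,6,5) → sorted (4,5,6): b_i ≤ 3+i ∀i, a PF.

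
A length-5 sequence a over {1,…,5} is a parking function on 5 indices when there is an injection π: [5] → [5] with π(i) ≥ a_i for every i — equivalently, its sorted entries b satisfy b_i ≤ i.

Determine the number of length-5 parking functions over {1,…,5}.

1296

Count = 1·6^4 = 1×1296 = 1296 (Konheim–Weiss)
One tuple (2,3,5,2,1) → sorted (1,2,2,3,5): b_i ≤ i ∀i, a PF.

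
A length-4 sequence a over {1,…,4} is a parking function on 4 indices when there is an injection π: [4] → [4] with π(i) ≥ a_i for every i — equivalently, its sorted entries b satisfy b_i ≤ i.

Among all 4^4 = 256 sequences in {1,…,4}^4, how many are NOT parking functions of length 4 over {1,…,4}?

#PF = (4−4+1)·(4+1)^(4−1) = 1×125 = 125 (Konheim–Weiss)
E.g. (4,4,1,4) → sorted (1,4,4,4): b_2=4>2, not a PF.
4^4 − 125 = 256 − 125 = 131

131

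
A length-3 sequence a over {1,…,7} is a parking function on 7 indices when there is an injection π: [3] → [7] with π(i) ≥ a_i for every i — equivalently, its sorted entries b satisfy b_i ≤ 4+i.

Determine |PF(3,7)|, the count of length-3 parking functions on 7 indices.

|PF(3,7)| = (7+1−3)·(7+1)^{3−1} = 5 · 64 = 320 [KW]
Example (2,5,1) → sorted (1,2,5): b_i ≤ 4+i ∀i, a PF.

320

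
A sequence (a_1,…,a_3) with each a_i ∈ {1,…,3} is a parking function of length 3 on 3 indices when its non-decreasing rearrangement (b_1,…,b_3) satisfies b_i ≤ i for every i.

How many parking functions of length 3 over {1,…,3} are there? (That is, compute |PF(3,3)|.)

16

|PF(3,3)| = (3+1−3)·(3+1)^{3−1} = 1 · 16 = 16 [KW]
E.g. (2,3,1) → sorted (1,2,3): b_i ≤ i ∀i, a PF.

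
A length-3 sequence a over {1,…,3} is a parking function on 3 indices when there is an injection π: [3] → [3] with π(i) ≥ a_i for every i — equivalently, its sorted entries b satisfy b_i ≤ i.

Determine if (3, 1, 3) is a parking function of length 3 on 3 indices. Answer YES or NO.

Rearranged: b = (1, 3, 3).
  b_1=1 ≤ 1
  b_2=3 > 2
  fails at i=2 ⇒ NO

NO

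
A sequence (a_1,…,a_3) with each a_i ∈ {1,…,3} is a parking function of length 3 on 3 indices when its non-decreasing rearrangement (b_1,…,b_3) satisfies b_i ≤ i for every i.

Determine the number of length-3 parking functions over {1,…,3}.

16

#PF = 1·4^2 = 1×16 = 16 [KW]
One tuple (3,1,1) → sorted (1,1,3): b_i ≤ i ∀i, a PF.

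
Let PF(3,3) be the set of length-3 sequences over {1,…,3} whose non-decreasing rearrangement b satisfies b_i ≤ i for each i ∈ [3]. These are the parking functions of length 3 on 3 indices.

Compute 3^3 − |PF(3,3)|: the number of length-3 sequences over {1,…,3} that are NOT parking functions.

11

|PF(3,3)| = (3+1−3)·(3+1)^{3−1} = 1×16 = 16 [KW]
Example (3,3,2) → sorted (2,3,3): b_1=2>1, not a PF.
3^3 − 16 = 27 − 16 = 11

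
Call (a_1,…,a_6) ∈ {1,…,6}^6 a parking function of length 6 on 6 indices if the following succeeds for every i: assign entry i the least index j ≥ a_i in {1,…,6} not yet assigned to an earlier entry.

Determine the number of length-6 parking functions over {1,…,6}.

#PF = (7−6)·7^(6−1) = 1×16807 = 16807
One tuple (4,2,5,3,6,1) → sorted (1,2,3,4,5,6): b_i ≤ i ∀i, a PF.

16807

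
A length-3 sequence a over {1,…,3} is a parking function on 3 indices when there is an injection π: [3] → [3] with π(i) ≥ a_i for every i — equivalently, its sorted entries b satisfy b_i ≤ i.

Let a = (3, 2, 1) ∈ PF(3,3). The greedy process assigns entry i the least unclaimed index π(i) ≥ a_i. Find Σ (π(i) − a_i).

0

Σπ = 3·4/2 = 6 (π permutes [3]); Σa = 3+2+1 = 6; disp = 6−6 = 0.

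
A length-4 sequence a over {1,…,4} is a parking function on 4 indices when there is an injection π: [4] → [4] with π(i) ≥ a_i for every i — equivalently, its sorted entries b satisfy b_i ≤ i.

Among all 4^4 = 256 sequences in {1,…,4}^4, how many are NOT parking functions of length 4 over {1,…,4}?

#PF = (4−4+1)·(4+1)^(4−1) = 1×125 = 125
Check (4,2,4,1) → sorted (1,2,4,4): b_3=4>3, not a PF.
Total 256; non-PF = 256−125 = 131

131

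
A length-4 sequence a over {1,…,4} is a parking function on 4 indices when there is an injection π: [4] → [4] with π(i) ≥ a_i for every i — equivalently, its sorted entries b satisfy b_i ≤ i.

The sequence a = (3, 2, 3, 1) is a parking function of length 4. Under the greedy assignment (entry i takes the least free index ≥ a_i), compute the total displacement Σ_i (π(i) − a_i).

1

Σπ = 4·5/2 = 10 (π permutes [4]); Σa = 3+2+3+1 = 9; disp = 10−9 = 1.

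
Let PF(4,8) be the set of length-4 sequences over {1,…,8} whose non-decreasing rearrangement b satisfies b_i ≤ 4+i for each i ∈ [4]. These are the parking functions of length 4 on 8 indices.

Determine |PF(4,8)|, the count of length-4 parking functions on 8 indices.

3645

|PF(4,8)| = (8+1−4)·(8+1)^{4−1} = 5×729 = 3645 [KW]
One tuple (5,8,3,4) → sorted (3,4,5,8): b_i ≤ 4+i ∀i, a PF.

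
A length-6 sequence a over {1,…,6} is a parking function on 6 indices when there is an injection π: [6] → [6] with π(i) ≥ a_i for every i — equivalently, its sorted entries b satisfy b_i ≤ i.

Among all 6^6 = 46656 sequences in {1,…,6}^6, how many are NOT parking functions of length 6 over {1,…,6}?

29849

|PF| = (6−6+1)·(6+1)^(6−1) = 1·16807 = 16807 (Konheim–Weiss)
E.g. (4,3,5,4,4,4) → sorted (3,4,4,4,4,5): b_1=3>1, not a PF.
So 46656 − 16807 = 29849 fail.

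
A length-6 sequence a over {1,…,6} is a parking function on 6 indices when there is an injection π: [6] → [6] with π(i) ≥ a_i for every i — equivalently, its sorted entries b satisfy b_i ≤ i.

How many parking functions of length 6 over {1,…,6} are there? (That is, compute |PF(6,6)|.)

|PF| = (6+1−6)·(6+1)^{6−1} = 1 · 16807 = 16807 (Pollak)
Check (1,2,1,2,1,4) → sorted (1,1,1,2,2,4): b_i ≤ i ∀i, a PF.

16807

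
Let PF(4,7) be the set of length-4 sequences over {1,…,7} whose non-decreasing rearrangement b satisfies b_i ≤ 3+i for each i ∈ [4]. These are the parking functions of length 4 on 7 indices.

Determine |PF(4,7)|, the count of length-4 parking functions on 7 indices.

2048

|PF(4,7)| = (8−4)·8^(4−1) = 4·512 = 2048 (Pollak)
Check (2,6,4,4) → sorted (2,4,4,6): b_i ≤ 3+i ∀i, a PF.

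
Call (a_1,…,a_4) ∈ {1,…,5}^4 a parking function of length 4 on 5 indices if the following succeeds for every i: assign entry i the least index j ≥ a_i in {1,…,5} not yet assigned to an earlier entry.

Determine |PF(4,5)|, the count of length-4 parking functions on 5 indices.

|PF(4,5)| = 2·6^3 = 2×216 = 432 (Pollak)
E.g. (4,1,4,2) → sorted (1,2,4,4): b_i ≤ 1+i ∀i, a PF.

432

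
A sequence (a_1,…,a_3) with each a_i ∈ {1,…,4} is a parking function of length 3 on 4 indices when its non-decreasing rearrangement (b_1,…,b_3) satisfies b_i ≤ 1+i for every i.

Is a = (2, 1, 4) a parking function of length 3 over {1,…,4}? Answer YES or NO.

YES

Rearranged: b = (1, 2, 4).
  b_1=1 ≤ 2
  b_2=2 ≤ 3
  b_3=4 ≤ 4
All bounds hold ⇒ YES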